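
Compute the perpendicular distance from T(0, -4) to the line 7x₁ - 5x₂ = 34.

7√74/37

The normal to the line is n = (7, -5) with |n| = √74.
|n·T − 34| = |20 − 34| = 14, so the distance is 14/√74.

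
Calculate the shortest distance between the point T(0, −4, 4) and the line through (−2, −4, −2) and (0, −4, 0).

2√2

A direction vector is d = (2, 0, 2).
AP = (2, 0, 6), and AP × d = (0, 8, 0).
|AP × d|² = 64 and |d|² = 8, so the distance is √(64/8) = √8 = 2√2.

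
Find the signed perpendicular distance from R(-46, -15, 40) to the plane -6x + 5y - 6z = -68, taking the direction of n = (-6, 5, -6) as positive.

n·R − (-68) = 29.
|n| = √97, so the signed distance is 29/√97.

29/√97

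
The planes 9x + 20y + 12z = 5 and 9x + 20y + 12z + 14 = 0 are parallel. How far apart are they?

Both planes have normal n = (9, 20, 12), |n| = 25. Any point on the first plane is at distance |(-14) − 5|/|n| = 19/25 from the second.

19/25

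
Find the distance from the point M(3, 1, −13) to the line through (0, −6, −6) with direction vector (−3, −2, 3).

√19

Direction vector d = (−3, −2, 3).
AP = (3, 7, −7); AP·d = -44, |AP|² = 107, |d|² = 22.
distance² = |AP|² − (AP·d)²/|d|² = 107 − 1936/22 = 19, so the distance is √19.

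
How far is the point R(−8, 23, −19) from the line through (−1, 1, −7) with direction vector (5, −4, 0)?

2√77

Direction vector d = (5, −4, 0).
AP = (−7, 22, −12); AP·d = -123, |AP|² = 677, |d|² = 41.
distance² = |AP|² − (AP·d)²/|d|² = 677 − 15129/41 = 308, so the distance is 2√77.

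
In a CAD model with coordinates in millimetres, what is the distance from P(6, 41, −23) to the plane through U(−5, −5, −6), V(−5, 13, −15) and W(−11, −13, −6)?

8/√61

UV = (0, 18, −9) and UW = (−6, −8, 0), so a normal is n = UV × UW = (−72, 54, 108).
d = |(-72)·6 + 54·41 + 108·(-23) − (-558)| / √(5184 + 2916 + 11664) = |-144| / (18√61) = 8√61/61.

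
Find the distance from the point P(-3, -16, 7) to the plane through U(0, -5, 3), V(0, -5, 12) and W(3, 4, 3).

UV = (0, 0, 9) and UW = (3, 9, 0), so a normal is n = UV × UW = (-81, 27, 0).
Then n·(-3, -16, 7) - (-135) = -54.
|n| = √(6561 + 729 + 0) = 27√10, so the distance is |-54|/(27√10) = √10/5.

2/√10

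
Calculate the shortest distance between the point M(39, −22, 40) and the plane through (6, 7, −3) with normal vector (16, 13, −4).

The plane has equation n·(r − (6, 7, −3)) = 0, i.e. n·r = 199.
Then n·(39, −22, 40) − 199 = −21.
|n| = √(256 + 169 + 16) = 21, so the distance is |-21|/21 = 1.

1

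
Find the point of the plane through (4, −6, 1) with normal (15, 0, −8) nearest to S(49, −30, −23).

n = (15, 0, −8), |n|² = 289, and n·S − 52 = 867.
t = 867/289 = 3, so the foot is S − t·n = (49, −30, −23) − 3·(15, 0, −8) = (4, −30, 1).

(4, -30, 1)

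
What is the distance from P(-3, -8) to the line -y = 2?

The normal to the line is n = (0, -1) with |n| = 1.
|n·P − 2| = |8 − 2| = 6, so the distance is 6/1 = 6.

6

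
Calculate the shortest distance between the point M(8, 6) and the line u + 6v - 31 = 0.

13/√37

The normal to the line is n = (1, 6) with |n| = √37.
|n·M − 31| = |44 − 31| = 13, so the distance is 13/√37 = 13√37/37.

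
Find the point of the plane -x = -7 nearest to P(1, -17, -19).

(7, -17, -19)

The perpendicular from P has direction n = (-1, 0, 0): r = (1, -17, -19) + λ(-1, 0, 0).
Substitute into the plane: n·(P + λn) = -7 gives -1 + 1λ = -7, so λ = -6.
Foot = (1, -17, -19) + (-6)·(-1, 0, 0) = (7, -17, -19).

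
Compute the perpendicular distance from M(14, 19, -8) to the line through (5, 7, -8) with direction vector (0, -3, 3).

Direction vector d = (0, -3, 3).
AP = (9, 12, 0), and AP × d = (36, -27, -27).
|AP × d|² = 2754 and |d|² = 18, so the distance is √(2754/18) = √153 = 3√17.

3√17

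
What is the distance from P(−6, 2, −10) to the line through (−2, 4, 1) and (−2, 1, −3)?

A direction vector is d = (0, −3, −4).
AP = (−4, −2, −11); AP·d = 50, |AP|² = 141, |d|² = 25.
distance² = |AP|² − (AP·d)²/|d|² = 141 − 2500/25 = 41, so the distance is √41.

√41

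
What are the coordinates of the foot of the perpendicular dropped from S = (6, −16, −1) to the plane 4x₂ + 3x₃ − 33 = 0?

The perpendicular from S has direction n = (0, 4, 3): r = (6, −16, −1) + μ(0, 4, 3).
Substitute into the plane: n·(S + μn) = 33 gives -67 + 25μ = 33, so μ = 4.
Foot = (6, −16, −1) + 4·(0, 4, 3) = (6, 0, 11).

(6, 0, 11)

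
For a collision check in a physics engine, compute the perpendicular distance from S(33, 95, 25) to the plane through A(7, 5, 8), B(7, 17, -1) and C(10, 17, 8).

2

AB = (0, 12, -9) and AC = (3, 12, 0), so a normal is n = AB × AC = (108, -27, -36).
Then n·(33, 95, 25) - 333 = -234.
|n| = √(11664 + 729 + 1296) = 117, so the distance is |-234|/117 = 2.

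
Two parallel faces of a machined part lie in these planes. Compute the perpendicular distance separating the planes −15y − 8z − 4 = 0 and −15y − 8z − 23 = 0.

19/17

With common normal n = (0, −15, −8) (|n| = 17), the distance is |4 − 23|/|n| = 19/17.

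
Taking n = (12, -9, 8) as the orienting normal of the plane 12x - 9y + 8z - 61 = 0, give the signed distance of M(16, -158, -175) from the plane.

n·M − 61 = 153.
|n| = 17, so the signed distance is 153/17 = 9.

9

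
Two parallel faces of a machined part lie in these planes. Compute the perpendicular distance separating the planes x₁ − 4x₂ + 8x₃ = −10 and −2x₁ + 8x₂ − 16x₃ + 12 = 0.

Divide the second equation by -2 to match normals: x₁ − 4x₂ + 8x₃ = 6.
Both planes have normal n = (1, −4, 8), |n| = 9. Any point on the first plane is at distance |6 − (-10)|/|n| = 16/9 from the second.

16/9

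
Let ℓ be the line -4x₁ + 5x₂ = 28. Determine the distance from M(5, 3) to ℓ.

33/√41

d = |(-4)·5 + 5·3 − 28| / √(16 + 25) = |-33|/√41 = 33√41/41.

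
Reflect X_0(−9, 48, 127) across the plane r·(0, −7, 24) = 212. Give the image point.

With n = (0, −7, 24), the signed offset is (n·X_0 − 212)/|n|² = 2500/625 = 4.
X_0' = X_0 − 2t·n = (−9, 48, 127) − 8·(0, −7, 24) = (−9, 104, −65).

(-9, 104, -65)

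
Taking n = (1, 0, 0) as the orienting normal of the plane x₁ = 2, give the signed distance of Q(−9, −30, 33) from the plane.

n·Q − 2 = -11.
|n| = 1, so the signed distance is -11/1 = -11.

-11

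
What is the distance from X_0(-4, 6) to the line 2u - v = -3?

d = |2·(-4) + (-1)·6 − (-3)| / √(4 + 1) = |-11|/√5 = 11/√5.

11√5/5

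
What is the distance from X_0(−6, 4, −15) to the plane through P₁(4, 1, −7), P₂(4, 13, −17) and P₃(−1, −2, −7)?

3√70/70

P₁P₂ = (0, 12, −10) and P₁P₃ = (−5, −3, 0), so a normal is n = P₁P₂ × P₁P₃ = (−30, 50, 60).
Then n·(−6, 4, −15) − (−490) = −30.
|n| = √(900 + 2500 + 3600) = 10√70, so the distance is |-30|/(10√70) = 3√70/70.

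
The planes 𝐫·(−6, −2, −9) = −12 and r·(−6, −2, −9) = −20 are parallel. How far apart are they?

Both planes have normal n = (−6, −2, −9), |n| = 11. Any point on the first plane is at distance |(-20) − (-12)|/|n| = 8/11 from the second.

8/11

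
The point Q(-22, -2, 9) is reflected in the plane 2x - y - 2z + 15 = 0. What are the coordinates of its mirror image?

With n = (2, -1, -2), the signed offset is (n·Q − (-15))/|n|² = -45/9 = -5.
Q' = Q − 2t·n = (-22, -2, 9) − (-10)·(2, -1, -2) = (-2, -12, -11).

(-2, -12, -11)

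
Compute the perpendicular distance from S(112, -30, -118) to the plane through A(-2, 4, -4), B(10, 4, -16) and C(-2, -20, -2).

2

AB = (12, 0, -12) and AC = (0, -24, 2), so a normal is n = AB × AC = (-288, -24, -288).
Then n·(112, -30, -118) - 1632 = 816.
|n| = √(82944 + 576 + 82944) = 408, so the distance is |816|/408 = 2.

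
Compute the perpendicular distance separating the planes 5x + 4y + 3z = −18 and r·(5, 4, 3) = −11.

7√2/10

Both planes have normal n = (5, 4, 3), |n| = 5√2. Any point on the first plane is at distance |(-11) − (-18)|/|n| = 7/(5√2) = 7√2/10 from the second.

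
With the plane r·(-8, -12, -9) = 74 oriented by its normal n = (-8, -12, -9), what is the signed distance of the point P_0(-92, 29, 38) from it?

-28/17

n·P_0 − 74 = -28.
|n| = 17, so the signed distance is -28/17.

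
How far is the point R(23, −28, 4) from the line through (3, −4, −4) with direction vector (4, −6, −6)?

Direction vector d = (4, −6, −6).
AP = (20, −24, 8), and AP × d = (192, 152, −24).
|AP × d|² = 60544 and |d|² = 88, so the distance is √(60544/88) = √688 = 4√43.

4√43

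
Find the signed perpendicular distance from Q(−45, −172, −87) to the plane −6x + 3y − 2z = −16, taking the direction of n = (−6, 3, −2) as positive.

-8

n·Q − (-16) = -56.
|n| = 7, so the signed distance is -56/7 = -8.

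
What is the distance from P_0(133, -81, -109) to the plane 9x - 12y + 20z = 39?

2

n = (9, -12, 20); n·P − 39 = -50; |n| = 25; distance = 50/25 = 2.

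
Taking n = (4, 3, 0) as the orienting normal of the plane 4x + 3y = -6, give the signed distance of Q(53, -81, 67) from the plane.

n·Q − (-6) = -25.
|n| = 5, so the signed distance is -25/5 = -5.

-5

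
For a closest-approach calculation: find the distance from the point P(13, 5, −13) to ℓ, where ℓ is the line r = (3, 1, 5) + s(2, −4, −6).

Direction vector d = (2, −4, −6).
AP = (10, 4, −18), and AP × d = (−96, 24, −48).
|AP × d|² = 12096 and |d|² = 56, so the distance is √(12096/56) = √216 = 6√6.

6√6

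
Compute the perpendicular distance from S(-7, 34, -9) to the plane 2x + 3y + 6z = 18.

Normal vector n = (2, 3, 6), and n·(-7, 34, -9) - 18 = 16.
|n| = √(4 + 9 + 36) = 7, so the distance is |16|/7 = 16/7.

16/7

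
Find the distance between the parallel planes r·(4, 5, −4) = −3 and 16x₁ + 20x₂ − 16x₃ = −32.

5√57/57

Divide the second equation by 4 to match normals: 4x₁ + 5x₂ − 4x₃ = -8.
Both planes have normal n = (4, 5, −4), |n| = √57. Any point on the first plane is at distance |(-8) − (-3)|/|n| = 5/√57 = 5√57/57 from the second.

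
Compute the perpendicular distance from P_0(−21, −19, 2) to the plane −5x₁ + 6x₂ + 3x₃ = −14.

11/√70

Normal vector n = (−5, 6, 3), and n·(−21, −19, 2) − (−14) = 11.
|n| = √(25 + 36 + 9) = √70, so the distance is |11|/√70 = 11/√70.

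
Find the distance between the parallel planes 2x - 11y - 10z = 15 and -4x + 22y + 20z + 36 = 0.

1/5

Divide the second equation by -2 to match normals: 2x - 11y - 10z = 18.
With common normal n = (2, -11, -10) (|n| = 15), the distance is |15 − 18|/|n| = 3/15 = 1/5.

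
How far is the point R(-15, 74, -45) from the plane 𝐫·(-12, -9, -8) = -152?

26/17

Normal vector n = (-12, -9, -8), and n·(-15, 74, -45) - (-152) = 26.
|n| = √(144 + 81 + 64) = 17, so the distance is |26|/17 = 26/17.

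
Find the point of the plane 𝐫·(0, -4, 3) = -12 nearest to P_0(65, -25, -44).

(65, -141/5, -208/5)

n = (0, -4, 3), |n|² = 25, and n·P_0 − (-12) = -20.
t = -20/25 = -4/5, so the foot is P_0 − t·n = (65, -25, -44) − (-4/5)·(0, -4, 3) = (65, -141/5, -208/5).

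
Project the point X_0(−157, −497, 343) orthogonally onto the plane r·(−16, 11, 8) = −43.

n = (−16, 11, 8), |n|² = 441, and n·X_0 − (-43) = -168.
t = -168/441 = -8/21, so the foot is X_0 − t·n = (−157, −497, 343) − (-8/21)·(−16, 11, 8) = (−3425/21, −10349/21, 7267/21).

(-3425/21, -10349/21, 7267/21)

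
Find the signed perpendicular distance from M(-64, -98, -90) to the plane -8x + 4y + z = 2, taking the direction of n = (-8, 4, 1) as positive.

n·M − 2 = 28.
|n| = 9, so the signed distance is 28/9.

28/9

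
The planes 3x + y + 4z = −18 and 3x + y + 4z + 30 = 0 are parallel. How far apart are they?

Both planes have normal n = (3, 1, 4), |n| = √26. Any point on the first plane is at distance |(-30) − (-18)|/|n| = 12/√26 from the second.

6√26/13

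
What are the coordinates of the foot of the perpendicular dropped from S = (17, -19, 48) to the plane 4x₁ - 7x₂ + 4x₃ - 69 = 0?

(1, 9, 32)

The perpendicular from S has direction n = (4, -7, 4): r = (17, -19, 48) + μ(4, -7, 4).
Substitute into the plane: n·(S + μn) = 69 gives 393 + 81μ = 69, so μ = -4.
Foot = (17, -19, 48) + (-4)·(4, -7, 4) = (1, 9, 32).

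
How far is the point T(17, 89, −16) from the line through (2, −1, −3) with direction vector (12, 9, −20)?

9√74

Direction vector d = (12, 9, −20).
AP = (15, 90, −13), and AP × d = (−1683, 144, −945).
|AP × d|² = 3746250 and |d|² = 625, so the distance is √(3746250/625) = √5994 = 9√74.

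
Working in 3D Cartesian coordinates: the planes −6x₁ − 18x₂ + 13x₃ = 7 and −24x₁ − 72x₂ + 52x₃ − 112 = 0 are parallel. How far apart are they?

21/23

Divide the second equation by 4 to match normals: −6x₁ − 18x₂ + 13x₃ = 28.
With common normal n = (−6, −18, 13) (|n| = 23), the distance is |7 − 28|/|n| = 21/23.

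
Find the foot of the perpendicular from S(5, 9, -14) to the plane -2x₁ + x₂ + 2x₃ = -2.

n = (-2, 1, 2), |n|² = 9, and n·S − (-2) = -27.
t = -27/9 = -3, so the foot is S − t·n = (5, 9, -14) − (-3)·(-2, 1, 2) = (-1, 12, -8).

(-1, 12, -8)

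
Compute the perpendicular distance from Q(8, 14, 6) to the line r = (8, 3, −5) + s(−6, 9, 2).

Direction vector d = (−6, 9, 2).
AP = (0, 11, 11); AP·d = 121, |AP|² = 242, |d|² = 121.
distance² = |AP|² − (AP·d)²/|d|² = 242 − 14641/121 = 121, so the distance is 11.

11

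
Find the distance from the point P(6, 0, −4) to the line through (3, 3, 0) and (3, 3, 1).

A direction vector is d = (0, 0, 1).
AP = (3, −3, −4); AP·d = -4, |AP|² = 34, |d|² = 1.
distance² = |AP|² − (AP·d)²/|d|² = 34 − 16/1 = 18, so the distance is 3√2.

3√2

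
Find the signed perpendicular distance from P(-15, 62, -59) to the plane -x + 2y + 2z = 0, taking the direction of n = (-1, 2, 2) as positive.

n·P − 0 = 21.
|n| = 3, so the signed distance is 21/3 = 7.

7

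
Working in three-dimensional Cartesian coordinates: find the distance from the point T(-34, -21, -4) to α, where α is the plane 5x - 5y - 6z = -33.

4√86/43

Normal vector n = (5, -5, -6), and n·(-34, -21, -4) - (-33) = -8.
|n| = √(25 + 25 + 36) = √86, so the distance is |-8|/√86 = 4√86/43.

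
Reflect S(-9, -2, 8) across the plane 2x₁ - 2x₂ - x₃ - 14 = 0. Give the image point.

n = (2, -2, -1), |n|² = 9, n·S − 14 = -36, so t = -36/9 = -4.
Foot F = S − (-4)·n = (-1, -10, 4); the reflection is 2F − S = (7, -18, 0).

(7, -18, 0)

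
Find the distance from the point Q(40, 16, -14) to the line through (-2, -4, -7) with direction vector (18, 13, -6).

Direction vector d = (18, 13, -6).
AP = (42, 20, -7), and AP × d = (-29, 126, 186).
|AP × d|² = 51313 and |d|² = 529, so the distance is √(51313/529) = √97.

√97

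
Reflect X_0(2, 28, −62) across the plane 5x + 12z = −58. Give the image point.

n = (5, 0, 12), |n|² = 169, n·X_0 − (-58) = -676, so t = -676/169 = -4.
Foot F = X_0 − (-4)·n = (22, 28, −14); the reflection is 2F − X_0 = (42, 28, 34).

(42, 28, 34)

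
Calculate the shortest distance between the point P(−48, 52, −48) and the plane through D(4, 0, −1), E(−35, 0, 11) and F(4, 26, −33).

13/21

DE = (−39, 0, 12) and DF = (0, 26, −32), so a normal is n = DE × DF = (−312, −1248, −1014).
Then n·(−48, 52, −48) − (−234) = −1014.
|n| = √(97344 + 1557504 + 1028196) = 1638, so the distance is |-1014|/1638 = 13/21.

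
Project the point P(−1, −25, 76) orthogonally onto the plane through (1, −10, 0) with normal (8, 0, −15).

(31, -25, 16)

The perpendicular from P has direction n = (8, 0, −15): r = (−1, −25, 76) + t(8, 0, −15).
Substitute into the plane: n·(P + tn) = 8 gives -1148 + 289t = 8, so t = 4.
Foot = (−1, −25, 76) + 4·(8, 0, −15) = (31, −25, 16).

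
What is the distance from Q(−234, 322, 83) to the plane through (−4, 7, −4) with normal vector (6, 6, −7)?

The plane has equation n·(r − (−4, 7, −4)) = 0, i.e. n·r = 46.
d = |6·(-234) + 6·322 + (-7)·83 − 46| / √(36 + 36 + 49) = |-99| / 11 = 9.

9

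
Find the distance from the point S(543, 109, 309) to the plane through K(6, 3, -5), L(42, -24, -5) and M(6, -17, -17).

7

KL = (36, -27, 0) and KM = (0, -20, -12), so a normal is n = KL × KM = (324, 432, -720).
Then n·(543, 109, 309) - 6840 = -6300.
|n| = √(104976 + 186624 + 518400) = 900, so the distance is |-6300|/900 = 7.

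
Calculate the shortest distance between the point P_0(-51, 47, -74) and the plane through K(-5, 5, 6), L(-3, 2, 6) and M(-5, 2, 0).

13√14/7

KL = (2, -3, 0) and KM = (0, -3, -6), so a normal is n = KL × KM = (18, 12, -6).
d = |18·(-51) + 12·47 + (-6)·(-74) − (-66)| / √(324 + 144 + 36) = |156| / (6√14) = 26/√14.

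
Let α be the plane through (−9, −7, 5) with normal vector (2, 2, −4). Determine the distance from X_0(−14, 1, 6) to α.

1/√6

The plane has equation n·(r − (−9, −7, 5)) = 0, i.e. n·r = -52.
d = |2·(-14) + 2·1 + (-4)·6 − (-52)| / √(4 + 4 + 16) = |2| / (2√6) = 1/√6.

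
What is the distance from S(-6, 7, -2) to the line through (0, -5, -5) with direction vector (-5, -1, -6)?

3√21

Direction vector d = (-5, -1, -6).
AP = (-6, 12, 3); AP·d = 0, |AP|² = 189, |d|² = 62.
distance² = |AP|² − (AP·d)²/|d|² = 189 − 0/62 = 189, so the distance is 3√21.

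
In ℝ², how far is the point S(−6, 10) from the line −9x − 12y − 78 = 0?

The normal to the line is n = (−9, −12) with |n| = 15.
|n·S − 78| = |-66 − 78| = 144, so the distance is 144/15 = 48/5.

48/5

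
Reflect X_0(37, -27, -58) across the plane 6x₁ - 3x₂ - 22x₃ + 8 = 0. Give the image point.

n = (6, -3, -22), |n|² = 529, n·X_0 − (-8) = 1587, so t = 1587/529 = 3.
Foot F = X_0 − 3·n = (19, -18, 8); the reflection is 2F − X_0 = (1, -9, 74).

(1, -9, 74)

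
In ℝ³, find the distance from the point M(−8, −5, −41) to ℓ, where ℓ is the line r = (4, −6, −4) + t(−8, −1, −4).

√785

Direction vector d = (−8, −1, −4).
AP = (−12, 1, −37), and AP × d = (−41, 248, 20).
|AP × d|² = 63585 and |d|² = 81, so the distance is √(63585/81) = √785.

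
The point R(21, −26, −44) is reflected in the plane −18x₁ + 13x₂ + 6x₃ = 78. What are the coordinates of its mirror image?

With n = (−18, 13, 6), the signed offset is (n·R − 78)/|n|² = -1058/529 = -2.
R' = R − 2t·n = (21, −26, −44) − (-4)·(−18, 13, 6) = (−51, 26, −20).

(-51, 26, -20)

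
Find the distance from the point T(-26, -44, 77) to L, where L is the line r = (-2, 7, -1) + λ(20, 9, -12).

Direction vector d = (20, 9, -12).
AP = (-24, -51, 78); AP·d = -1875, |AP|² = 9261, |d|² = 625.
distance² = |AP|² − (AP·d)²/|d|² = 9261 − 3515625/625 = 3636, so the distance is 6√101.

6√101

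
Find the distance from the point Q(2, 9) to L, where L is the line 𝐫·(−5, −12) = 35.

153/13

d = |(-5)·2 + (-12)·9 − 35| / √(25 + 144) = |-153|/13 = 153/13.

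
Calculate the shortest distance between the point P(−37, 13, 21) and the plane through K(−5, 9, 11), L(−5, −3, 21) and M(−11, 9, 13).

KL = (0, −12, 10) and KM = (−6, 0, 2), so a normal is n = KL × KM = (−24, −60, −72).
Then n·(−37, 13, 21) − (−1212) = −192.
|n| = √(576 + 3600 + 5184) = 12√65, so the distance is |-192|/(12√65) = 16/√65.

16/√65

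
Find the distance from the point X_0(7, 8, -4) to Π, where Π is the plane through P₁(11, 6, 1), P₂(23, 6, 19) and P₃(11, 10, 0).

P₁P₂ = (12, 0, 18) and P₁P₃ = (0, 4, -1), so a normal is n = P₁P₂ × P₁P₃ = (-72, 12, 48).
Then n·(7, 8, -4) - (-672) = 72.
|n| = √(5184 + 144 + 2304) = 12√53, so the distance is |72|/(12√53) = 6√53/53.

6√53/53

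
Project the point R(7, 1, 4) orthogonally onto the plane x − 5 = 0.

n = (1, 0, 0), |n|² = 1, and n·R − 5 = 2.
t = 2/1 = 2, so the foot is R − t·n = (7, 1, 4) − 2·(1, 0, 0) = (5, 1, 4).

(5, 1, 4)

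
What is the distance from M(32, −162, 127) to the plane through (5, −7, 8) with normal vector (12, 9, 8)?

The plane has equation n·(r − (5, −7, 8)) = 0, i.e. n·r = 61.
Then n·(32, −162, 127) − 61 = −119.
|n| = √(144 + 81 + 64) = 17, so the distance is |-119|/17 = 7.

7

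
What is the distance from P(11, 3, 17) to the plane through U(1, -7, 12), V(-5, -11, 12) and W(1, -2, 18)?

5/√77

UV = (-6, -4, 0) and UW = (0, 5, 6), so a normal is n = UV × UW = (-24, 36, -30).
Then n·(11, 3, 17) - (-636) = -30.
|n| = √(576 + 1296 + 900) = 6√77, so the distance is |-30|/(6√77) = 5√77/77.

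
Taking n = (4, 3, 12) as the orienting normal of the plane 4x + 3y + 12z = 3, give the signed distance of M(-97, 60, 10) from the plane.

-7

n·M − 3 = -91.
|n| = 13, so the signed distance is -91/13 = -7.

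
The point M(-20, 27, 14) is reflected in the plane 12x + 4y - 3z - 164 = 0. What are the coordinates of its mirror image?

(28, 43, 2)

With n = (12, 4, -3), the signed offset is (n·M − 164)/|n|² = -338/169 = -2.
M' = M − 2t·n = (-20, 27, 14) − (-4)·(12, 4, -3) = (28, 43, 2).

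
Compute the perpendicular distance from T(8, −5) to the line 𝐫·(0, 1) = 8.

d = |0·8 + 1·(-5) − 8| / √(0 + 1) = |-13|/1 = 13.

13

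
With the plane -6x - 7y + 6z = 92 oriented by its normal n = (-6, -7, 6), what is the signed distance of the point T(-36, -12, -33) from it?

n·T − 92 = 10.
|n| = 11, so the signed distance is 10/11.

10/11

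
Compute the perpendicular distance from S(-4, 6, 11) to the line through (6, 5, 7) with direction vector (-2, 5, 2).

Direction vector d = (-2, 5, 2).
AP = (-10, 1, 4), and AP × d = (-18, 12, -48).
|AP × d|² = 2772 and |d|² = 33, so the distance is √(2772/33) = √84 = 2√21.

2√21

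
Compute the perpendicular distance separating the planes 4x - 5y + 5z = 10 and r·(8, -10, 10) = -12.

8√66/33

Divide the second equation by 2 to match normals: 4x - 5y + 5z = -6.
Both planes have normal n = (4, -5, 5), |n| = √66. Any point on the first plane is at distance |(-6) − 10|/|n| = 16/√66 from the second.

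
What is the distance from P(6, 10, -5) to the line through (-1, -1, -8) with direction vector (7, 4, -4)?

Direction vector d = (7, 4, -4).
AP = (7, 11, 3), and AP × d = (-56, 49, -49).
|AP × d|² = 7938 and |d|² = 81, so the distance is √(7938/81) = √98 = 7√2.

7√2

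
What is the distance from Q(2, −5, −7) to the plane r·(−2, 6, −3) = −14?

d = |(-2)·2 + 6·(-5) + (-3)·(-7) − (-14)| / √(4 + 36 + 9) = |1| / 7 = 1/7.

1/7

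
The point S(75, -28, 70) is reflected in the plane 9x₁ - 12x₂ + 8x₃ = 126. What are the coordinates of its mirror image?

n = (9, -12, 8), |n|² = 289, n·S − 126 = 1445, so t = 1445/289 = 5.
Foot F = S − 5·n = (30, 32, 30); the reflection is 2F − S = (-15, 92, -10).

(-15, 92, -10)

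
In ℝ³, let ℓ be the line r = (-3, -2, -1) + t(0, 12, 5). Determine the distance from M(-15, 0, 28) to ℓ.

Direction vector d = (0, 12, 5).
AP = (-12, 2, 29), and AP × d = (-338, 60, -144).
|AP × d|² = 138580 and |d|² = 169, so the distance is √(138580/169) = √820 = 2√205.

2√205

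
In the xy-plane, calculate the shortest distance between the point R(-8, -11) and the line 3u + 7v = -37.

The normal to the line is n = (3, 7) with |n| = √58.
|n·R − (-37)| = |-101 − (-37)| = 64, so the distance is 64/√58.

32√58/29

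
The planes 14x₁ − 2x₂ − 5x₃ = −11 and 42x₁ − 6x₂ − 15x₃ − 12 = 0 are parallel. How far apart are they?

1

Divide the second equation by 3 to match normals: 14x₁ − 2x₂ − 5x₃ = 4.
With common normal n = (14, −2, −5) (|n| = 15), the distance is |(-11) − 4|/|n| = 15/15 = 1.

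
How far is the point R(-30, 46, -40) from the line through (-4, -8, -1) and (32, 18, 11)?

A direction vector is d = (36, 26, 12).
AP = (-26, 54, -39), and AP × d = (1662, -1092, -2620).
|AP × d|² = 10819108 and |d|² = 2116, so the distance is √(10819108/2116) = √5113.

√5113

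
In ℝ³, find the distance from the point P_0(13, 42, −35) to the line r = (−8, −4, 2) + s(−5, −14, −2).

√1901

Direction vector d = (−5, −14, −2).
AP = (21, 46, −37), and AP × d = (−610, 227, −64).
|AP × d|² = 427725 and |d|² = 225, so the distance is √(427725/225) = √1901.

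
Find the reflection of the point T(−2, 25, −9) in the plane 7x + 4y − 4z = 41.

n = (7, 4, −4), |n|² = 81, n·T − 41 = 81, so t = 81/81 = 1.
Foot F = T − 1·n = (−9, 21, −5); the reflection is 2F − T = (−16, 17, −1).

(-16, 17, -1)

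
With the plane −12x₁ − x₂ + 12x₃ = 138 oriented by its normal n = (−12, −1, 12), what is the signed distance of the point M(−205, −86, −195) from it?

n·M − 138 = 68.
|n| = 17, so the signed distance is 68/17 = 4.

4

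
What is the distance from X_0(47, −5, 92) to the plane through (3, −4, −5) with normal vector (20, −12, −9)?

The plane has equation n·(r − (3, −4, −5)) = 0, i.e. n·r = 153.
Then n·(47, −5, 92) − 153 = 19.
|n| = √(400 + 144 + 81) = 25, so the distance is |19|/25 = 19/25.

19/25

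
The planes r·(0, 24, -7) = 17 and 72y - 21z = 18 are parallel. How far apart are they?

11/25

Divide the second equation by 3 to match normals: 24y - 7z = 6.
Both planes have normal n = (0, 24, -7), |n| = 25. Any point on the first plane is at distance |6 − 17|/|n| = 11/25 from the second.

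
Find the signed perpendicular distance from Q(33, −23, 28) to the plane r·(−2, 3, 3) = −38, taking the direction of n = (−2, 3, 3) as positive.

n·Q − (-38) = -13.
|n| = √22, so the signed distance is -13/√22.

-13/√22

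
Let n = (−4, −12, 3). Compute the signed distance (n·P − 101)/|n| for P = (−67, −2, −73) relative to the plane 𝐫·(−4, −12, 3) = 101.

n·P − 101 = -28.
|n| = 13, so the signed distance is -28/13.

-28/13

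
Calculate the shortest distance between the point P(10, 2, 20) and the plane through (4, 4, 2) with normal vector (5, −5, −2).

2√6/9

The plane has equation n·(r − (4, 4, 2)) = 0, i.e. n·r = -4.
Then n·(10, 2, 20) − (−4) = 4.
|n| = √(25 + 25 + 4) = 3√6, so the distance is |4|/(3√6) = 2√6/9.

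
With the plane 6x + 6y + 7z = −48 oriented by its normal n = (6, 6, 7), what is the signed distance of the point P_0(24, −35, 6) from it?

n·P_0 − (-48) = 24.
|n| = 11, so the signed distance is 24/11.

24/11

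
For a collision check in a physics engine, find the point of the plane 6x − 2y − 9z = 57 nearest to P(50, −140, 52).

(520/11, -1530/11, 617/11)

The perpendicular from P has direction n = (6, −2, −9): r = (50, −140, 52) + λ(6, −2, −9).
Substitute into the plane: n·(P + λn) = 57 gives 112 + 121λ = 57, so λ = -5/11.
Foot = (50, −140, 52) + (-5/11)·(6, −2, −9) = (520/11, −1530/11, 617/11).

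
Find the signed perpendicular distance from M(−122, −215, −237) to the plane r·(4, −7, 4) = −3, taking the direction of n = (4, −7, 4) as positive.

8

n·M − (-3) = 72.
|n| = 9, so the signed distance is 72/9 = 8.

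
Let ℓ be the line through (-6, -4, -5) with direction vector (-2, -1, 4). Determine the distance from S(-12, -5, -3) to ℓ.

Direction vector d = (-2, -1, 4).
AP = (-6, -1, 2), and AP × d = (-2, 20, 4).
|AP × d|² = 420 and |d|² = 21, so the distance is √(420/21) = √20 = 2√5.

2√5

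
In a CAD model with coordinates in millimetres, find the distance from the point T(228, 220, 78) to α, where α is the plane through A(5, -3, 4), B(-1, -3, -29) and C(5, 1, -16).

AB = (-6, 0, -33) and AC = (0, 4, -20), so a normal is n = AB × AC = (132, -120, -24).
n = (132, -120, -24); n·P − 924 = 900; |n| = 180; distance = 900/180 = 5.

5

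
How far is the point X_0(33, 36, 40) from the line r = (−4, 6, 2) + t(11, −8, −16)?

2√818

Direction vector d = (11, −8, −16).
AP = (37, 30, 38); AP·d = -441, |AP|² = 3713, |d|² = 441.
distance² = |AP|² − (AP·d)²/|d|² = 3713 − 194481/441 = 3272, so the distance is 2√818.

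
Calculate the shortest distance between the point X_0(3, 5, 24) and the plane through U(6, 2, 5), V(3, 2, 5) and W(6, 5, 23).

UV = (−3, 0, 0) and UW = (0, 3, 18), so a normal is n = UV × UW = (0, 54, −9).
Then n·(3, 5, 24) − 63 = −9.
|n| = √(0 + 2916 + 81) = 9√37, so the distance is |-9|/(9√37) = 1/√37.

1/√37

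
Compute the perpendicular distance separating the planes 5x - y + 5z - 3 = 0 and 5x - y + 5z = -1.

With common normal n = (5, -1, 5) (|n| = √51), the distance is |3 − (-1)|/|n| = 4/√51.

4√51/51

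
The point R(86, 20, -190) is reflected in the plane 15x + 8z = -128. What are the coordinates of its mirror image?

(1642/17, 20, -3134/17)

With n = (15, 0, 8), the signed offset is (n·R − (-128))/|n|² = -102/289 = -6/17.
R' = R − 2t·n = (86, 20, -190) − (-12/17)·(15, 0, 8) = (1642/17, 20, -3134/17).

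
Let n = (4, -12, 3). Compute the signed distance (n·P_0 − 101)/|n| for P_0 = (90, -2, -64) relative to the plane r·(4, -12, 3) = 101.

n·P_0 − 101 = 91.
|n| = 13, so the signed distance is 91/13 = 7.

7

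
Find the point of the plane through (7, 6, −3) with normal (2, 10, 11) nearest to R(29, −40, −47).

(37, 0, -3)

n = (2, 10, 11), |n|² = 225, and n·R − 41 = -900.
t = -900/225 = -4, so the foot is R − t·n = (29, −40, −47) − (-4)·(2, 10, 11) = (37, 0, −3).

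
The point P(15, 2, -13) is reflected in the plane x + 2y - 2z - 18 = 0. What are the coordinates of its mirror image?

With n = (1, 2, -2), the signed offset is (n·P − 18)/|n|² = 27/9 = 3.
P' = P − 2t·n = (15, 2, -13) − 6·(1, 2, -2) = (9, -10, -1).

(9, -10, -1)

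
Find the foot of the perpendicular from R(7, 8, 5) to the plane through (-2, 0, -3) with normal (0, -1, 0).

n = (0, -1, 0), |n|² = 1, and n·R − 0 = -8.
t = -8/1 = -8, so the foot is R − t·n = (7, 8, 5) − (-8)·(0, -1, 0) = (7, 0, 5).

(7, 0, 5)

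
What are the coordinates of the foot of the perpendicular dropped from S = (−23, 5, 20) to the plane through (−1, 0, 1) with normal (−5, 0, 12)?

The perpendicular from S has direction n = (−5, 0, 12): r = (−23, 5, 20) + λ(−5, 0, 12).
Substitute into the plane: n·(S + λn) = 17 gives 355 + 169λ = 17, so λ = -2.
Foot = (−23, 5, 20) + (-2)·(−5, 0, 12) = (−13, 5, −4).

(-13, 5, -4)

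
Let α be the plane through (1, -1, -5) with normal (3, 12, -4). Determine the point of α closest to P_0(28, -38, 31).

The perpendicular from P_0 has direction n = (3, 12, -4): r = (28, -38, 31) + λ(3, 12, -4).
Substitute into the plane: n·(P_0 + λn) = 11 gives -496 + 169λ = 11, so λ = 3.
Foot = (28, -38, 31) + 3·(3, 12, -4) = (37, -2, 19).

(37, -2, 19)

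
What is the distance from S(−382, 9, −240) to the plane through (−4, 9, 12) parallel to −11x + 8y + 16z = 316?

6

Parallel planes share the normal n = (−11, 8, 16); since (−4, 9, 12) lies on the plane, its equation is −11x + 8y + 16z = 308.
d = |(-11)·(-382) + 8·9 + 16·(-240) − 308| / √(121 + 64 + 256) = |126| / 21 = 6.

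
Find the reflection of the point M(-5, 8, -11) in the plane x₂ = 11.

With n = (0, 1, 0), the signed offset is (n·M − 11)/|n|² = -3/1 = -3.
M' = M − 2t·n = (-5, 8, -11) − (-6)·(0, 1, 0) = (-5, 14, -11).

(-5, 14, -11)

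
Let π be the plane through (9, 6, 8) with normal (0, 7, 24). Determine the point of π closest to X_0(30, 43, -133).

(30, 78, -13)

n = (0, 7, 24), |n|² = 625, and n·X_0 − 234 = -3125.
t = -3125/625 = -5, so the foot is X_0 − t·n = (30, 43, -133) − (-5)·(0, 7, 24) = (30, 78, -13).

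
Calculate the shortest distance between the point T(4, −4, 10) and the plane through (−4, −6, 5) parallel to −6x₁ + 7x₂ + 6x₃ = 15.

Parallel planes share the normal n = (−6, 7, 6); since (−4, −6, 5) lies on the plane, its equation is −6x₁ + 7x₂ + 6x₃ = 12.
Then n·(4, −4, 10) − 12 = −4.
|n| = √(36 + 49 + 36) = 11, so the distance is |-4|/11 = 4/11.

4/11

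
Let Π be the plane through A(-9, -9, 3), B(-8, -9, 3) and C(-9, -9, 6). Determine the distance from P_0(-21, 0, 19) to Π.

9

AB = (1, 0, 0) and AC = (0, 0, 3), so a normal is n = AB × AC = (0, -3, 0).
n = (0, -3, 0); n·P − 27 = -27; |n| = 3; distance = 27/3 = 9.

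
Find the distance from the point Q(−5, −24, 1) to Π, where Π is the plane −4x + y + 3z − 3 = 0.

n = (−4, 1, 3); n·P − 3 = -4; |n| = √26; distance = 4/√26.

2√26/13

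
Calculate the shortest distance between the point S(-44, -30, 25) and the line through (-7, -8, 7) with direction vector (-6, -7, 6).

Direction vector d = (-6, -7, 6).
AP = (-37, -22, 18); AP·d = 484, |AP|² = 2177, |d|² = 121.
distance² = |AP|² − (AP·d)²/|d|² = 2177 − 234256/121 = 241, so the distance is √241.

√241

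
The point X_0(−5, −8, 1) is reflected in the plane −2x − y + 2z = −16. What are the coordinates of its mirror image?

With n = (−2, −1, 2), the signed offset is (n·X_0 − (-16))/|n|² = 36/9 = 4.
X_0' = X_0 − 2t·n = (−5, −8, 1) − 8·(−2, −1, 2) = (11, 0, −15).

(11, 0, -15)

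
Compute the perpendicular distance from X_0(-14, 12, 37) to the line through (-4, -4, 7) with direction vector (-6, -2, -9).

Direction vector d = (-6, -2, -9).
AP = (-10, 16, 30); AP·d = -242, |AP|² = 1256, |d|² = 121.
distance² = |AP|² − (AP·d)²/|d|² = 1256 − 58564/121 = 772, so the distance is 2√193.

2√193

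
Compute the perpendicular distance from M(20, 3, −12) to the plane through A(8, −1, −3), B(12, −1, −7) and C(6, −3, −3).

√3/3

AB = (4, 0, −4) and AC = (−2, −2, 0), so a normal is n = AB × AC = (−8, 8, −8).
n = (−8, 8, −8); n·P − (-48) = 8; |n| = 8√3; distance = 8/(8√3) = √3/3.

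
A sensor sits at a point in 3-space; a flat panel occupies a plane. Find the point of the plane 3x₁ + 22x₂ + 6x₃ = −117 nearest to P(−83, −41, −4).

The perpendicular from P has direction n = (3, 22, 6): r = (−83, −41, −4) + λ(3, 22, 6).
Substitute into the plane: n·(P + λn) = -117 gives -1175 + 529λ = -117, so λ = 2.
Foot = (−83, −41, −4) + 2·(3, 22, 6) = (−77, 3, 8).

(-77, 3, 8)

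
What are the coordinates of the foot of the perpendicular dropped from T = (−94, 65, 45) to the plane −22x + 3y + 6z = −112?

(16, 50, 15)

The perpendicular from T has direction n = (−22, 3, 6): r = (−94, 65, 45) + μ(−22, 3, 6).
Substitute into the plane: n·(T + μn) = -112 gives 2533 + 529μ = -112, so μ = -5.
Foot = (−94, 65, 45) + (-5)·(−22, 3, 6) = (16, 50, 15).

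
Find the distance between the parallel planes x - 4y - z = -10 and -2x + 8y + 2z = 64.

11√2/3

Divide the second equation by -2 to match normals: x - 4y - z = -32.
Both planes have normal n = (1, -4, -1), |n| = 3√2. Any point on the first plane is at distance |(-32) − (-10)|/|n| = 22/(3√2) = 11√2/3 from the second.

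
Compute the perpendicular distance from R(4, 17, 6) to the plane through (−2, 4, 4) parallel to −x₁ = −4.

Parallel planes share the normal n = (−1, 0, 0); since (−2, 4, 4) lies on the plane, its equation is −x₁ = 2.
Then n·(4, 17, 6) − 2 = −6.
|n| = √(1 + 0 + 0) = 1, so the distance is |-6|/1 = 6.

6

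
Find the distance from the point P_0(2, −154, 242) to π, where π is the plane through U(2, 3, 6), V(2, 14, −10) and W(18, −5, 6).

UV = (0, 11, −16) and UW = (16, −8, 0), so a normal is n = UV × UW = (−128, −256, −176).
Then n·(2, −154, 242) − (−2080) = −1344.
|n| = √(16384 + 65536 + 30976) = 336, so the distance is |-1344|/336 = 4.

4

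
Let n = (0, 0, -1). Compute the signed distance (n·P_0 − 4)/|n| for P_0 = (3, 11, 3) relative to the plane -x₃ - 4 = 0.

-7

n·P_0 − 4 = -7.
|n| = 1, so the signed distance is -7/1 = -7.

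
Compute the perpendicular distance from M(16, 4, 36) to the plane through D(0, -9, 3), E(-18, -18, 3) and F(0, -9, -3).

2√5

DE = (-18, -9, 0) and DF = (0, 0, -6), so a normal is n = DE × DF = (54, -108, 0).
n = (54, -108, 0); n·P − 972 = -540; |n| = 54√5; distance = 540/(54√5) = 2√5.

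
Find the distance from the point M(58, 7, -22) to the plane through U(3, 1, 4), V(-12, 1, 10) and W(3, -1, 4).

20√29/29

UV = (-15, 0, 6) and UW = (0, -2, 0), so a normal is n = UV × UW = (12, 0, 30).
Then n·(58, 7, -22) - 156 = -120.
|n| = √(144 + 0 + 900) = 6√29, so the distance is |-120|/(6√29) = 20√29/29.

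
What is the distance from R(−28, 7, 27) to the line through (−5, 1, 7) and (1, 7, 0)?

A direction vector is d = (6, 6, −7).
AP = (−23, 6, 20), and AP × d = (−162, −41, −174).
|AP × d|² = 58201 and |d|² = 121, so the distance is √(58201/121) = √481.

√481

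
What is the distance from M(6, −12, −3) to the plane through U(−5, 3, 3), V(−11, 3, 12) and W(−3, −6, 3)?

UV = (−6, 0, 9) and UW = (2, −9, 0), so a normal is n = UV × UW = (81, 18, 54).
Then n·(6, −12, −3) − (−189) = 297.
|n| = √(6561 + 324 + 2916) = 99, so the distance is |297|/99 = 3.

3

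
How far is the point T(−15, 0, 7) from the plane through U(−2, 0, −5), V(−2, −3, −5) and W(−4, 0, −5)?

UV = (0, −3, 0) and UW = (−2, 0, 0), so a normal is n = UV × UW = (0, 0, −6).
Then n·(−15, 0, 7) − 30 = −72.
|n| = √(0 + 0 + 36) = 6, so the distance is |-72|/6 = 12.

12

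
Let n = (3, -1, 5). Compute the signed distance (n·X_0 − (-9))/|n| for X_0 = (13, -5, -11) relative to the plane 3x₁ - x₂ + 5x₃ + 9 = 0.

-2√35/35

n·X_0 − (-9) = -2.
|n| = √35, so the signed distance is -2√35/35.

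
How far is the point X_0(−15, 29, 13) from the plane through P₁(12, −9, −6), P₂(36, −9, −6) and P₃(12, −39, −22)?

19/17

P₁P₂ = (24, 0, 0) and P₁P₃ = (0, −30, −16), so a normal is n = P₁P₂ × P₁P₃ = (0, 384, −720).
d = |384·29 + (-720)·13 − 864| / √(0 + 147456 + 518400) = |912| / 816 = 19/17.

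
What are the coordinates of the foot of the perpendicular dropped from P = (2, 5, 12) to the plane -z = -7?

(2, 5, 7)

The perpendicular from P has direction n = (0, 0, -1): r = (2, 5, 12) + μ(0, 0, -1).
Substitute into the plane: n·(P + μn) = -7 gives -12 + 1μ = -7, so μ = 5.
Foot = (2, 5, 12) + 5·(0, 0, -1) = (2, 5, 7).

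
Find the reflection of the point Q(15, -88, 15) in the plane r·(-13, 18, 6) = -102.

(-63, 20, 51)

With n = (-13, 18, 6), the signed offset is (n·Q − (-102))/|n|² = -1587/529 = -3.
Q' = Q − 2t·n = (15, -88, 15) − (-6)·(-13, 18, 6) = (-63, 20, 51).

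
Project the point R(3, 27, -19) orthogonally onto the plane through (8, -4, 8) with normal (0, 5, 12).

(3, 32, -7)

The perpendicular from R has direction n = (0, 5, 12): r = (3, 27, -19) + λ(0, 5, 12).
Substitute into the plane: n·(R + λn) = 76 gives -93 + 169λ = 76, so λ = 1.
Foot = (3, 27, -19) + 1·(0, 5, 12) = (3, 32, -7).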